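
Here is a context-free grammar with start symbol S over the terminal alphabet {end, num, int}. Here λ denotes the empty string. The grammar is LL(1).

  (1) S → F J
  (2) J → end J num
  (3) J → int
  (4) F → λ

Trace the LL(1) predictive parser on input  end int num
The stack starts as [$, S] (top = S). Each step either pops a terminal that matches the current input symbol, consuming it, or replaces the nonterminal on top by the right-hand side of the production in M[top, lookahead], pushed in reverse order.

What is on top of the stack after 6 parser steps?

num

step 1: stack=$ S  input=end int num $  — expand S → F J
step 2: stack=$ J F  input=end int num $  — expand F → λ
step 3: stack=$ J  input=end int num $  — expand J → end J num
step 4: stack=$ num J end  input=end int num $  — match end
step 5: stack=$ num J  input=int num $  — expand J → int
step 6: stack=$ num int  input=int num $  — match int
Stack after step 6: $ num (top = num).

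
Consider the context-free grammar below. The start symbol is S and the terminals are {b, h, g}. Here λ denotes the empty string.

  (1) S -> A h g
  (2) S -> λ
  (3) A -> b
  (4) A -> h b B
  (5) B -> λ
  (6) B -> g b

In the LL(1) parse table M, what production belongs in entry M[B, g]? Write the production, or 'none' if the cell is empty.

FIRST(A): from A->b we get {b}; from A->h b B we get {h}. So FIRST(A) = {b, h}.
FIRST(B): from B->λ we get {λ}; from B->g b we get {g}. So FIRST(B) = {λ, g}.
FIRST(S): from S->A h g we get {b, h}; from S->λ we get {λ}. So FIRST(S) = {λ, b, h}.
FOLLOW(S) includes $ since S is the start symbol.
FOLLOW(A): in S->A h g, A is followed by h g with FIRST {h}. Thus FOLLOW(A) = {h}.
FOLLOW(B): in A->h b B, the suffix after B is empty, so FOLLOW(B) ⊇ FOLLOW(A) = {h}. Thus FOLLOW(B) = {h}.
For B -> λ: FIRST(λ) = {λ}, so it goes in M[B, t] for t ∈ {}; since λ ∈ FIRST, also for every t ∈ FOLLOW(B) = {h}.
For B -> g b: FIRST(g b) = {g}, so it goes in M[B, t] for t ∈ {g}.

B -> g b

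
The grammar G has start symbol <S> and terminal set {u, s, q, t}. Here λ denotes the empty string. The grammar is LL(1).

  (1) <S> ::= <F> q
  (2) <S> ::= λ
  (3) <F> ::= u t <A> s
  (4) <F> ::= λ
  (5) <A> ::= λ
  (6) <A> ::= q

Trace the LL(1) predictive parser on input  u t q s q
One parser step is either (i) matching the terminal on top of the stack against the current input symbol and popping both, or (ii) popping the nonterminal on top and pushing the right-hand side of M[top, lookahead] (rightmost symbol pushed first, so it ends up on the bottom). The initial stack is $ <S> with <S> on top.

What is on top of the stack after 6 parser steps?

     Stack          Input        Action
  1  $ <S>          u t q s q $  expand <S> ::= <F> q
  2  $ q <F>        u t q s q $  expand <F> ::= u t <A> s
  3  $ q s <A> t u  u t q s q $  match u
  4  $ q s <A> t    t q s q $    match t
  5  $ q s <A>      q s q $      expand <A> ::= q
  6  $ q s q        q s q $      match q
Stack after step 6: $ q s (top = s).

s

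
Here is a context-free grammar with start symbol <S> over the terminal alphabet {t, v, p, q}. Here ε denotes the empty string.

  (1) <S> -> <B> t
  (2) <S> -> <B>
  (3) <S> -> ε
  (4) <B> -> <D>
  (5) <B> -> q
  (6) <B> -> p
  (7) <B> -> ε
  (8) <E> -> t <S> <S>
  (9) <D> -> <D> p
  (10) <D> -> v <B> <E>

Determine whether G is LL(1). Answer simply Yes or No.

No

FIRST(<S>) = {ε, p, q, t, v}
FIRST(<B>) = {ε, p, q, v}
FIRST(<E>) = {t}
FIRST(<D>) = {v}
FOLLOW(<S>) = {$, p, q, t, v}
FOLLOW(<B>) = {$, p, q, t, v}
FOLLOW(<E>) = {$, p, q, t, v}
FOLLOW(<D>) = {$, p, q, t, v}
Cell M[<B>, p] receives both <B> -> p and <B> -> ε — the grammar is not LL(1).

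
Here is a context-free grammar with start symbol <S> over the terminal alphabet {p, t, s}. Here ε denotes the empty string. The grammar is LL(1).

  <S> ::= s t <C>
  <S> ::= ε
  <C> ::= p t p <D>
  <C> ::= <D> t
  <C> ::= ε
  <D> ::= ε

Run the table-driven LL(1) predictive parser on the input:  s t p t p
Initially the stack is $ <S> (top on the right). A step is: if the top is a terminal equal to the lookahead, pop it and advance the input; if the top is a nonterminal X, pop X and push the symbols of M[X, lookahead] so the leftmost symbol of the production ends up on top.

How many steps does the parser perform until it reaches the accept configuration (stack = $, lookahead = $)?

step 1: stack=$ <S>  input=s t p t p $  — expand <S> ::= s t <C>
step 2: stack=$ <C> t s  input=s t p t p $  — match s
step 3: stack=$ <C> t  input=t p t p $  — match t
step 4: stack=$ <C>  input=p t p $  — expand <C> ::= p t p <D>
step 5: stack=$ <D> p t p  input=p t p $  — match p
step 6: stack=$ <D> p t  input=t p $  — match t
step 7: stack=$ <D> p  input=p $  — match p
step 8: stack=$ <D>  input=$  — expand <D> ::= ε
Accept reached after 8 steps.

8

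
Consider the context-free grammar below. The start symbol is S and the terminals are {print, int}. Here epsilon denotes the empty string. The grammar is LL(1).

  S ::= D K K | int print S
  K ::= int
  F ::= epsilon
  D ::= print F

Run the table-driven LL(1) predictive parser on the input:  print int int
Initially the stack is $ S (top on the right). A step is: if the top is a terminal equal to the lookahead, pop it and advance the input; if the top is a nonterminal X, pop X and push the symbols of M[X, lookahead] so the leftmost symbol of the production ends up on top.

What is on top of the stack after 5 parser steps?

     Stack          Input            Action
  1  $ S            print int int $  expand S ::= D K K
  2  $ K K D        print int int $  expand D ::= print F
  3  $ K K F print  print int int $  match print
  4  $ K K F        int int $        expand F ::= epsilon
  5  $ K K          int int $        expand K ::= int
Stack after step 5: $ K int (top = int).

int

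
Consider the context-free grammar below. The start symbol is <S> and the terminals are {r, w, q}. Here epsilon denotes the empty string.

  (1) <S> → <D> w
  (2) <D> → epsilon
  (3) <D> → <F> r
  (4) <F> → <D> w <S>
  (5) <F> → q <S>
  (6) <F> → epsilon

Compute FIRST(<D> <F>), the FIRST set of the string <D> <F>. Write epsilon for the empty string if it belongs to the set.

{epsilon, q, r, w}

FIRST(<S>): from <S>→<D> w we get {q, r, w}. So FIRST(<S>) = {q, r, w}.
FIRST(<D>): from <D>→epsilon we get {epsilon}; from <D>→<F> r we get {q, r, w}. So FIRST(<D>) = {epsilon, q, r, w}.
FIRST(<F>): from <F>→<D> w <S> we get {q, r, w}; from <F>→q <S> we get {q}; from <F>→epsilon we get {epsilon}. So FIRST(<F>) = {epsilon, q, r, w}.
FIRST(<D> <F>): take FIRST of each symbol in turn, carrying on past any symbol whose FIRST contains epsilon; result {epsilon, q, r, w}.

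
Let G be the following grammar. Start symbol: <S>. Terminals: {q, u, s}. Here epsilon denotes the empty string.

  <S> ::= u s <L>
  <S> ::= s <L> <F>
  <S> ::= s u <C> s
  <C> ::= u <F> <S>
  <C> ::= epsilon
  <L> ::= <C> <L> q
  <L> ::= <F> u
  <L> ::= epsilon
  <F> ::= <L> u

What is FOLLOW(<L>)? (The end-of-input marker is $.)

{$, q, s, u}

FIRST(<S>) = {s, u}
FIRST(<C>) = {epsilon, u}
FIRST(<L>) = {epsilon, q, u}  (via <C> <L> q, <F> u)
FIRST(<F>) = {q, u}  (via <L> u)
FOLLOW(<S>) includes $ since <S> is the start symbol.
FOLLOW(<C>): in <S>::=s u <C> s, <C> is followed by s with FIRST {s}; in <L>::=<C> <L> q, <C> is followed by <L> q with FIRST {q, u}. Thus FOLLOW(<C>) = {q, s, u}.
FOLLOW(<S>): in <C>::=u <F> <S>, the suffix after <S> is empty, so FOLLOW(<S>) ⊇ FOLLOW(<C>) = {q, s, u}. Thus FOLLOW(<S>) = {$, q, s, u}.
FOLLOW(<L>): in <S>::=u s <L>, the suffix after <L> is empty, so FOLLOW(<L>) ⊇ FOLLOW(<S>) = {$, q, s, u}; in <S>::=s <L> <F>, <L> is followed by <F> with FIRST {q, u}; in <L>::=<C> <L> q, <L> is followed by q with FIRST {q}; in <F>::=<L> u, <L> is followed by u with FIRST {u}. Thus FOLLOW(<L>) = {$, q, s, u}.
FOLLOW(<F>): in <S>::=s <L> <F>, the suffix after <F> is empty, so FOLLOW(<F>) ⊇ FOLLOW(<S>) = {$, q, s, u}; in <C>::=u <F> <S>, <F> is followed by <S> with FIRST {s, u}; in <L>::=<F> u, <F> is followed by u with FIRST {u}. Thus FOLLOW(<F>) = {$, q, s, u}.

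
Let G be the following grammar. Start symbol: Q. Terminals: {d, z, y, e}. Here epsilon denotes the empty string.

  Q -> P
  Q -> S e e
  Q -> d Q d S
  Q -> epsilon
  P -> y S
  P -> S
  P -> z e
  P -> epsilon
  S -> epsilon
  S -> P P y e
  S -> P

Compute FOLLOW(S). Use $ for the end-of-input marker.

FIRST(Q): from Q->P we get {epsilon, y, z}; from Q->S e e we get {e, y, z}; from Q->d Q d S we get {d}; from Q->epsilon we get {epsilon}. So FIRST(Q) = {epsilon, d, e, y, z}.
FIRST(P): from P->y S we get {y}; from P->S we get {epsilon, y, z}; from P->z e we get {z}; from P->epsilon we get {epsilon}. So FIRST(P) = {epsilon, y, z}.
FIRST(S): from S->epsilon we get {epsilon}; from S->P P y e we get {y, z}; from S->P we get {epsilon, y, z}. So FIRST(S) = {epsilon, y, z}.
FOLLOW(Q) includes $ since Q is the start symbol.
FOLLOW(Q): in Q->d Q d S, Q is followed by d S with FIRST {d}. Thus FOLLOW(Q) = {$, d}.
FOLLOW(P): in Q->P, the suffix after P is empty, so FOLLOW(P) ⊇ FOLLOW(Q) = {$, d}; in S->P P y e (occurrence 1), P is followed by P y e with FIRST {y, z}; in S->P P y e (occurrence 2), P is followed by y e with FIRST {y}; in S->P, the suffix after P is empty, so FOLLOW(P) ⊇ FOLLOW(S) = {$, d, e, y, z}. Thus FOLLOW(P) = {$, d, e, y, z}.
FOLLOW(S): in Q->S e e, S is followed by e e with FIRST {e}; in Q->d Q d S, the suffix after S is empty, so FOLLOW(S) ⊇ FOLLOW(Q) = {$, d}; in P->y S, the suffix after S is empty, so FOLLOW(S) ⊇ FOLLOW(P) = {$, d, e, y, z}; in P->S, the suffix after S is empty, so FOLLOW(S) ⊇ FOLLOW(P) = {$, d, e, y, z}. Thus FOLLOW(S) = {$, d, e, y, z}.

{$, d, e, y, z}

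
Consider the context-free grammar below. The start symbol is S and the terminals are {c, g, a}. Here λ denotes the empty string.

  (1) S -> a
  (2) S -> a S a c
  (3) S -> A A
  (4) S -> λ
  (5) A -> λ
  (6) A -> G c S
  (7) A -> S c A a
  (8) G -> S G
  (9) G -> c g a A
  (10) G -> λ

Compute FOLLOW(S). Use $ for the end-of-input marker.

{$, a, c}

FIRST(S) = {λ, a, c}  (via A A)
FIRST(G) = {λ, a, c}  (via S G)
FIRST(A) = {λ, a, c}  (via G c S, S c A a)
FOLLOW(S) includes $ since S is the start symbol.
FOLLOW(G): in A->G c S, G is followed by c S with FIRST {c}; in G->S G, the suffix after G is empty (adds nothing new). Thus FOLLOW(G) = {c}.
FOLLOW(S): in S->a S a c, S is followed by a c with FIRST {a}; in A->G c S, the suffix after S is empty, so FOLLOW(S) ⊇ FOLLOW(A) = {$, a, c}; in A->S c A a, S is followed by c A a with FIRST {c}; in G->S G, S is followed by G with FIRST {λ, a, c}; in G->S G, the suffix after S is nullable, so FOLLOW(S) ⊇ FOLLOW(G) = {c}. Thus FOLLOW(S) = {$, a, c}.
FOLLOW(A): in S->A A (occurrence 1), A is followed by A with FIRST {λ, a, c}; in S->A A (occurrence 1), the suffix after A is nullable, so FOLLOW(A) ⊇ FOLLOW(S) = {$, a, c}; in S->A A (occurrence 2), the suffix after A is empty, so FOLLOW(A) ⊇ FOLLOW(S) = {$, a, c}; in A->S c A a, A is followed by a with FIRST {a}; in G->c g a A, the suffix after A is empty, so FOLLOW(A) ⊇ FOLLOW(G) = {c}. Thus FOLLOW(A) = {$, a, c}.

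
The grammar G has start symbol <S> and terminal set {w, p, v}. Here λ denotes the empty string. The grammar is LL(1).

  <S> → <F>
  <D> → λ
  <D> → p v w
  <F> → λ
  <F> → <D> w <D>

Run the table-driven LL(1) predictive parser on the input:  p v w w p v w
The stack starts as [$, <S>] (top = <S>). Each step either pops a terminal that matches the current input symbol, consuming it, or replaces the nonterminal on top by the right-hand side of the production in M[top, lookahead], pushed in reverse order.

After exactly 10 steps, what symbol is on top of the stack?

step 1: stack=$ <S>  input=p v w w p v w $  — expand <S> → <F>
step 2: stack=$ <F>  input=p v w w p v w $  — expand <F> → <D> w <D>
step 3: stack=$ <D> w <D>  input=p v w w p v w $  — expand <D> → p v w
step 4: stack=$ <D> w w v p  input=p v w w p v w $  — match p
step 5: stack=$ <D> w w v  input=v w w p v w $  — match v
step 6: stack=$ <D> w w  input=w w p v w $  — match w
step 7: stack=$ <D> w  input=w p v w $  — match w
step 8: stack=$ <D>  input=p v w $  — expand <D> → p v w
step 9: stack=$ w v p  input=p v w $  — match p
step 10: stack=$ w v  input=v w $  — match v
Stack after step 10: $ w (top = w).

w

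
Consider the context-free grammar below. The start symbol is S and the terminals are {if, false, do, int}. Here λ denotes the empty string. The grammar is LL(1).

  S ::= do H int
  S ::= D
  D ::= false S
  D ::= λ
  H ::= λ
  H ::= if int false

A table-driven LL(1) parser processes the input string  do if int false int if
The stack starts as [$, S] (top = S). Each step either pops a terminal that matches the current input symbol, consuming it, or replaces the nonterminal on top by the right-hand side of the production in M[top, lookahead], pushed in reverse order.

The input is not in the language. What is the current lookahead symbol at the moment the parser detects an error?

if

     Stack               Input                     Action
  1  $ S                 do if int false int if $  expand S ::= do H int
  2  $ int H do          do if int false int if $  match do
  3  $ int H             if int false int if $     expand H ::= if int false
  4  $ int false int if  if int false int if $     match if
  5  $ int false int     int false int if $        match int
  6  $ int false         false int if $            match false
  7  $ int               int if $                  match int
  8  $                   if $                      error: stack empty but input remains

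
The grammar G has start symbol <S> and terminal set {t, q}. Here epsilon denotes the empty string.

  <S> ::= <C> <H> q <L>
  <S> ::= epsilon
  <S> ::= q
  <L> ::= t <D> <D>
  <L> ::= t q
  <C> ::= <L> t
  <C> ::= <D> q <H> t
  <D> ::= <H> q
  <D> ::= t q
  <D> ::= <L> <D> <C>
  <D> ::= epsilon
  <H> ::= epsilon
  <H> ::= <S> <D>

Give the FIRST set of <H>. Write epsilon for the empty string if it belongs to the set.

FIRST(<L>): from <L>::=t <D> <D> we get {t}; from <L>::=t q we get {t}. So FIRST(<L>) = {t}.
FIRST(<S>): from <S>::=<C> <H> q <L> we get {q, t}; from <S>::=epsilon we get {epsilon}; from <S>::=q we get {q}. So FIRST(<S>) = {epsilon, q, t}.
FIRST(<C>): from <C>::=<L> t we get {t}; from <C>::=<D> q <H> t we get {q, t}. So FIRST(<C>) = {q, t}.
FIRST(<D>): from <D>::=<H> q we get {q, t}; from <D>::=t q we get {t}; from <D>::=<L> <D> <C> we get {t}; from <D>::=epsilon we get {epsilon}. So FIRST(<D>) = {epsilon, q, t}.
FIRST(<H>): from <H>::=epsilon we get {epsilon}; from <H>::=<S> <D> we get {epsilon, q, t}. So FIRST(<H>) = {epsilon, q, t}.

{epsilon, q, t}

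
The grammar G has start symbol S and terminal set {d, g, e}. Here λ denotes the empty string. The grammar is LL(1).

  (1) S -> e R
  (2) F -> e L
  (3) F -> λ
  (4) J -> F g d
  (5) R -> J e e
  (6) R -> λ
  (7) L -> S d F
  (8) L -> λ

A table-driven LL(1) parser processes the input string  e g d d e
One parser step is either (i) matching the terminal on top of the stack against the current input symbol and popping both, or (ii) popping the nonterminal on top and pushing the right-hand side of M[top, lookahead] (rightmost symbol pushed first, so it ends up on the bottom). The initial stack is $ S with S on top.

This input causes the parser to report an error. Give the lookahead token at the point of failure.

step 1: stack=$ S  input=e g d d e $  — expand S -> e R
step 2: stack=$ R e  input=e g d d e $  — match e
step 3: stack=$ R  input=g d d e $  — expand R -> J e e
step 4: stack=$ e e J  input=g d d e $  — expand J -> F g d
step 5: stack=$ e e d g F  input=g d d e $  — expand F -> λ
step 6: stack=$ e e d g  input=g d d e $  — match g
step 7: stack=$ e e d  input=d d e $  — match d
step 8: stack=$ e e  input=d e $  — error: top is terminal e but lookahead is d

d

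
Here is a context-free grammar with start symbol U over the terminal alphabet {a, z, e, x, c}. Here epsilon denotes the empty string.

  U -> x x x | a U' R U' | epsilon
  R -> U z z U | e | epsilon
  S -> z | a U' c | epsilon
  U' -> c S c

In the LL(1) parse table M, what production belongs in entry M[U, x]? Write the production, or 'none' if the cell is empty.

FIRST(U) = {epsilon, a, x}
FIRST(S) = {epsilon, a, z}
FIRST(U') = {c}
FIRST(R) = {epsilon, a, e, x, z}  (via U z z U)
FOLLOW(U) includes $ since U is the start symbol.
FOLLOW(R): in U->a U' R U', R is followed by U' with FIRST {c}. Thus FOLLOW(R) = {c}.
FOLLOW(U): in R->U z z U (occurrence 1), U is followed by z z U with FIRST {z}; in R->U z z U (occurrence 2), the suffix after U is empty, so FOLLOW(U) ⊇ FOLLOW(R) = {c}. Thus FOLLOW(U) = {$, c, z}.
For U -> x x x: FIRST(x x x) = {x}, so it goes in M[U, t] for t ∈ {x}.
For U -> a U' R U': FIRST(a U' R U') = {a}, so it goes in M[U, t] for t ∈ {a}.
For U -> epsilon: FIRST(epsilon) = {epsilon}, so it goes in M[U, t] for t ∈ {}; since epsilon ∈ FIRST, also for every t ∈ FOLLOW(U) = {$, c, z}.

U -> x x x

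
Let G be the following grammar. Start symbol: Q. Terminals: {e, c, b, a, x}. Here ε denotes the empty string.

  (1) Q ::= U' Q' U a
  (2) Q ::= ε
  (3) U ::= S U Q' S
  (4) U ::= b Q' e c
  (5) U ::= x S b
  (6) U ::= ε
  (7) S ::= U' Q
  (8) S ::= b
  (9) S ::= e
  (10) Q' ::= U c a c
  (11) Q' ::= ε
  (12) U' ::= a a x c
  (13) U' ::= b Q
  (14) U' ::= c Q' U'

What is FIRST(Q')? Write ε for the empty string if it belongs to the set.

FIRST(U'): from U'::=a a x c we get {a}; from U'::=b Q we get {b}; from U'::=c Q' U' we get {c}. So FIRST(U') = {a, b, c}.
FIRST(Q): from Q::=U' Q' U a we get {a, b, c}; from Q::=ε we get {ε}. So FIRST(Q) = {ε, a, b, c}.
FIRST(S): from S::=U' Q we get {a, b, c}; from S::=b we get {b}; from S::=e we get {e}. So FIRST(S) = {a, b, c, e}.
FIRST(U): from U::=S U Q' S we get {a, b, c, e}; from U::=b Q' e c we get {b}; from U::=x S b we get {x}; from U::=ε we get {ε}. So FIRST(U) = {ε, a, b, c, e, x}.
FIRST(Q'): from Q'::=U c a c we get {a, b, c, e, x}; from Q'::=ε we get {ε}. So FIRST(Q') = {ε, a, b, c, e, x}.

{ε, a, b, c, e, x}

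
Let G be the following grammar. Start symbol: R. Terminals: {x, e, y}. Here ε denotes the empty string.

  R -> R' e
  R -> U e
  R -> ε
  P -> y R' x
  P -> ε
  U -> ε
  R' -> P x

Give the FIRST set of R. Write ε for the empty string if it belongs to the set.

FIRST(P) = {ε, y}
FIRST(U) = {ε}
FIRST(R') = {x, y}  (via P x)
FIRST(R) = {ε, e, x, y}  (via R' e, U e)

{ε, e, x, y}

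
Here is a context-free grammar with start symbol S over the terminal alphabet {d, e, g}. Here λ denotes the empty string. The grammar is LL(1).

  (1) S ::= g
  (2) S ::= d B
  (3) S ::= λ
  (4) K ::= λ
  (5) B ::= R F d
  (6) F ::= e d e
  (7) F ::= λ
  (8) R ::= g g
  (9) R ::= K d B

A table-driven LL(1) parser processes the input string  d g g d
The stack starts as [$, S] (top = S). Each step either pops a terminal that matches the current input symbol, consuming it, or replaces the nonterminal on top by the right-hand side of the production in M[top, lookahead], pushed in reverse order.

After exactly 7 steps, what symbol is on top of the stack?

     Stack      Input      Action
  1  $ S        d g g d $  expand S ::= d B
  2  $ B d      d g g d $  match d
  3  $ B        g g d $    expand B ::= R F d
  4  $ d F R    g g d $    expand R ::= g g
  5  $ d F g g  g g d $    match g
  6  $ d F g    g d $      match g
  7  $ d F      d $        expand F ::= λ
Stack after step 7: $ d (top = d).

d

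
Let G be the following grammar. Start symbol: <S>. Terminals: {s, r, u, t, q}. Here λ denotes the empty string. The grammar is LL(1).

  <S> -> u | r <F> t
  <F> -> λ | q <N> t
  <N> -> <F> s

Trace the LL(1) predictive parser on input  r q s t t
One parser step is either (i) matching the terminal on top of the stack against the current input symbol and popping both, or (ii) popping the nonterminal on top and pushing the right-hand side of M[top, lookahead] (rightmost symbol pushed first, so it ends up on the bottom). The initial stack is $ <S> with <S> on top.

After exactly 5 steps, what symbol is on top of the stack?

<F>

step 1: stack=$ <S>  input=r q s t t $  — expand <S> -> r <F> t
step 2: stack=$ t <F> r  input=r q s t t $  — match r
step 3: stack=$ t <F>  input=q s t t $  — expand <F> -> q <N> t
step 4: stack=$ t t <N> q  input=q s t t $  — match q
step 5: stack=$ t t <N>  input=s t t $  — expand <N> -> <F> s
Stack after step 5: $ t t s <F> (top = <F>).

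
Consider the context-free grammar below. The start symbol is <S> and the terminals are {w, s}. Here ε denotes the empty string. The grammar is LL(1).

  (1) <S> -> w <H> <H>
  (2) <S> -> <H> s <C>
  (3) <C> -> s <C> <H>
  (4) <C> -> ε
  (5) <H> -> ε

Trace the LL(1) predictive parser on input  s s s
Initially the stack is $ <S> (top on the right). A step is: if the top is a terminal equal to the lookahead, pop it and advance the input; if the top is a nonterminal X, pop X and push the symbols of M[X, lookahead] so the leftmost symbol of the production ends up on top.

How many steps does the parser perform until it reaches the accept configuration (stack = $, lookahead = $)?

10

      Stack            Input    Action
   1  $ <S>            s s s $  expand <S> -> <H> s <C>
   2  $ <C> s <H>      s s s $  expand <H> -> ε
   3  $ <C> s          s s s $  match s
   4  $ <C>            s s $    expand <C> -> s <C> <H>
   5  $ <H> <C> s      s s $    match s
   6  $ <H> <C>        s $      expand <C> -> s <C> <H>
   7  $ <H> <H> <C> s  s $      match s
   8  $ <H> <H> <C>    $        expand <C> -> ε
   9  $ <H> <H>        $        expand <H> -> ε
  10  $ <H>            $        expand <H> -> ε
Accept reached after 10 steps.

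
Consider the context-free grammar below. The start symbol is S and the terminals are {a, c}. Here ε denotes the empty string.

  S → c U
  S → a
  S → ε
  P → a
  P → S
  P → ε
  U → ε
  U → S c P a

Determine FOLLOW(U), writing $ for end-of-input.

FIRST(S): from S→c U we get {c}; from S→a we get {a}; from S→ε we get {ε}. So FIRST(S) = {ε, a, c}.
FIRST(P): from P→a we get {a}; from P→S we get {ε, a, c}; from P→ε we get {ε}. So FIRST(P) = {ε, a, c}.
FIRST(U): from U→ε we get {ε}; from U→S c P a we get {a, c}. So FIRST(U) = {ε, a, c}.
FOLLOW(S) includes $ since S is the start symbol.
FOLLOW(P): in U→S c P a, P is followed by a with FIRST {a}. Thus FOLLOW(P) = {a}.
FOLLOW(S): in P→S, the suffix after S is empty, so FOLLOW(S) ⊇ FOLLOW(P) = {a}; in U→S c P a, S is followed by c P a with FIRST {c}. Thus FOLLOW(S) = {$, a, c}.
FOLLOW(U): in S→c U, the suffix after U is empty, so FOLLOW(U) ⊇ FOLLOW(S) = {$, a, c}. Thus FOLLOW(U) = {$, a, c}.

{$, a, c}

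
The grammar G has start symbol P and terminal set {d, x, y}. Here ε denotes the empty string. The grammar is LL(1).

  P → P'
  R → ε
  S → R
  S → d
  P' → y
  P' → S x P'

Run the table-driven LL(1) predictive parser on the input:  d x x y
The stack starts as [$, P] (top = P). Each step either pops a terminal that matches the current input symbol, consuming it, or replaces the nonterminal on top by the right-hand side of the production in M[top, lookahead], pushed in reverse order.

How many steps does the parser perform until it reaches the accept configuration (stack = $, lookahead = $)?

11

      Stack     Input      Action
   1  $ P       d x x y $  expand P → P'
   2  $ P'      d x x y $  expand P' → S x P'
   3  $ P' x S  d x x y $  expand S → d
   4  $ P' x d  d x x y $  match d
   5  $ P' x    x x y $    match x
   6  $ P'      x y $      expand P' → S x P'
   7  $ P' x S  x y $      expand S → R
   8  $ P' x R  x y $      expand R → ε
   9  $ P' x    x y $      match x
  10  $ P'      y $        expand P' → y
  11  $ y       y $        match y
Accept reached after 11 steps.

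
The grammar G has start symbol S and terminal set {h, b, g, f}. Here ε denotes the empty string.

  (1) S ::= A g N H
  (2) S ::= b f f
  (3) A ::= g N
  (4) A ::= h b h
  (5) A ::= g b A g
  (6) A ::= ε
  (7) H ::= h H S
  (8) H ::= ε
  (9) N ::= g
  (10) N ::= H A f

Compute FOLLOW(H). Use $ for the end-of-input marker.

{$, b, f, g, h}

FIRST(A) = {ε, g, h}
FIRST(H) = {ε, h}
FIRST(S) = {b, g, h}  (via A g N H)
FIRST(N) = {f, g, h}  (via H A f)
FOLLOW(S) includes $ since S is the start symbol.
FOLLOW(A): in S::=A g N H, A is followed by g N H with FIRST {g}; in A::=g b A g, A is followed by g with FIRST {g}; in N::=H A f, A is followed by f with FIRST {f}. Thus FOLLOW(A) = {f, g}.
FOLLOW(S): in H::=h H S, the suffix after S is empty, so FOLLOW(S) ⊇ FOLLOW(H) = {$, b, f, g, h}. Thus FOLLOW(S) = {$, b, f, g, h}.
FOLLOW(H): in S::=A g N H, the suffix after H is empty, so FOLLOW(H) ⊇ FOLLOW(S) = {$, b, f, g, h}; in H::=h H S, H is followed by S with FIRST {b, g, h}; in N::=H A f, H is followed by A f with FIRST {f, g, h}. Thus FOLLOW(H) = {$, b, f, g, h}.
FOLLOW(N): in S::=A g N H, N is followed by H with FIRST {ε, h}; in S::=A g N H, the suffix after N is nullable, so FOLLOW(N) ⊇ FOLLOW(S) = {$, b, f, g, h}; in A::=g N, the suffix after N is empty, so FOLLOW(N) ⊇ FOLLOW(A) = {f, g}. Thus FOLLOW(N) = {$, b, f, g, h}.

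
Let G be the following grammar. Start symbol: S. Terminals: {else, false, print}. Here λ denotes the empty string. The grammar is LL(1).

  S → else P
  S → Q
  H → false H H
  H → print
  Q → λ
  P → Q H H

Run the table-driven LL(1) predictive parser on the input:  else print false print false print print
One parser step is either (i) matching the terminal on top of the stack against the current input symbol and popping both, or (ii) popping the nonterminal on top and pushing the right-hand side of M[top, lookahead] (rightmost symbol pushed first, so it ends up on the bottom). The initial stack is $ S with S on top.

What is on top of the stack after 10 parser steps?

H

step 1: stack=$ S  input=else print false print false print print $  — expand S → else P
step 2: stack=$ P else  input=else print false print false print print $  — match else
step 3: stack=$ P  input=print false print false print print $  — expand P → Q H H
step 4: stack=$ H H Q  input=print false print false print print $  — expand Q → λ
step 5: stack=$ H H  input=print false print false print print $  — expand H → print
step 6: stack=$ H print  input=print false print false print print $  — match print
step 7: stack=$ H  input=false print false print print $  — expand H → false H H
step 8: stack=$ H H false  input=false print false print print $  — match false
step 9: stack=$ H H  input=print false print print $  — expand H → print
step 10: stack=$ H print  input=print false print print $  — match print
Stack after step 10: $ H (top = H).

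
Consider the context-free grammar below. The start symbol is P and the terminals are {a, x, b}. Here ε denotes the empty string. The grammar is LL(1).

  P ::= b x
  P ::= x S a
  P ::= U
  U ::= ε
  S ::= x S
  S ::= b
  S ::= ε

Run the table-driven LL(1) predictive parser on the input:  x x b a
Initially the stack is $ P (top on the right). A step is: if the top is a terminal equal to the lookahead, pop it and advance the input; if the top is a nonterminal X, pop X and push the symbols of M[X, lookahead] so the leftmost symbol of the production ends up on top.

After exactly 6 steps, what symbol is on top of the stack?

a

step 1: stack=$ P  input=x x b a $  — expand P ::= x S a
step 2: stack=$ a S x  input=x x b a $  — match x
step 3: stack=$ a S  input=x b a $  — expand S ::= x S
step 4: stack=$ a S x  input=x b a $  — match x
step 5: stack=$ a S  input=b a $  — expand S ::= b
step 6: stack=$ a b  input=b a $  — match b
Stack after step 6: $ a (top = a).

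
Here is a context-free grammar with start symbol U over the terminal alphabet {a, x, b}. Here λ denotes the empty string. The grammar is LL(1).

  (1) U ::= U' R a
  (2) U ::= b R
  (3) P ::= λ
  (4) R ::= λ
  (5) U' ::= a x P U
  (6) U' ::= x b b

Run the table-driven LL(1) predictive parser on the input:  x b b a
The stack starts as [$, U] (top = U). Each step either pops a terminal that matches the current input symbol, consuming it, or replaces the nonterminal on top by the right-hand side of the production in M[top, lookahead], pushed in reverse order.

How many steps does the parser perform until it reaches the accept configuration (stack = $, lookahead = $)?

     Stack        Input      Action
  1  $ U          x b b a $  expand U ::= U' R a
  2  $ a R U'     x b b a $  expand U' ::= x b b
  3  $ a R b b x  x b b a $  match x
  4  $ a R b b    b b a $    match b
  5  $ a R b      b a $      match b
  6  $ a R        a $        expand R ::= λ
  7  $ a          a $        match a
Accept reached after 7 steps.

7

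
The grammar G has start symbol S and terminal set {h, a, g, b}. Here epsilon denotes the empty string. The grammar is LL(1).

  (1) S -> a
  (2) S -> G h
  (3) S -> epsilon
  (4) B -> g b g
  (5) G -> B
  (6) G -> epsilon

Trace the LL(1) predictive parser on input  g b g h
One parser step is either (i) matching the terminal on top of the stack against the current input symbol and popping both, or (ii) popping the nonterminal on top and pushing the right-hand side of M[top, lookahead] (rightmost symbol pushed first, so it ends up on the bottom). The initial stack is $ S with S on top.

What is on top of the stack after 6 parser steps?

h

step 1: stack=$ S  input=g b g h $  — expand S -> G h
step 2: stack=$ h G  input=g b g h $  — expand G -> B
step 3: stack=$ h B  input=g b g h $  — expand B -> g b g
step 4: stack=$ h g b g  input=g b g h $  — match g
step 5: stack=$ h g b  input=b g h $  — match b
step 6: stack=$ h g  input=g h $  — match g
Stack after step 6: $ h (top = h).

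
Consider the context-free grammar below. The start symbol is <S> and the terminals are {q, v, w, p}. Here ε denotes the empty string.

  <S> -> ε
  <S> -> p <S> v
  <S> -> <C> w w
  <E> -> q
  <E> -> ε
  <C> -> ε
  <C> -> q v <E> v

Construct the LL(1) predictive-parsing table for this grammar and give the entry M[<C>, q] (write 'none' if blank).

FIRST(<E>): from <E>->q we get {q}; from <E>->ε we get {ε}. So FIRST(<E>) = {ε, q}.
FIRST(<C>): from <C>->ε we get {ε}; from <C>->q v <E> v we get {q}. So FIRST(<C>) = {ε, q}.
FIRST(<S>): from <S>->ε we get {ε}; from <S>->p <S> v we get {p}; from <S>-><C> w w we get {q, w}. So FIRST(<S>) = {ε, p, q, w}.
FOLLOW(<S>) includes $ since <S> is the start symbol.
FOLLOW(<C>): in <S>-><C> w w, <C> is followed by w w with FIRST {w}. Thus FOLLOW(<C>) = {w}.
For <C> -> ε: FIRST(ε) = {ε}, so it goes in M[<C>, t] for t ∈ {}; since ε ∈ FIRST, also for every t ∈ FOLLOW(<C>) = {w}.
For <C> -> q v <E> v: FIRST(q v <E> v) = {q}, so it goes in M[<C>, t] for t ∈ {q}.

<C> -> q v <E> v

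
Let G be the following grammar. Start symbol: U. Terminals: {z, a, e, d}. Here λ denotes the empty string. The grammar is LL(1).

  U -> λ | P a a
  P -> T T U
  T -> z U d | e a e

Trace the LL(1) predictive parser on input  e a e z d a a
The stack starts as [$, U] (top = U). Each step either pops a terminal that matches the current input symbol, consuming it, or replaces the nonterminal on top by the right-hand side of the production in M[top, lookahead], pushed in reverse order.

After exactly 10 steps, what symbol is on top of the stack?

      Stack            Input            Action
   1  $ U              e a e z d a a $  expand U -> P a a
   2  $ a a P          e a e z d a a $  expand P -> T T U
   3  $ a a U T T      e a e z d a a $  expand T -> e a e
   4  $ a a U T e a e  e a e z d a a $  match e
   5  $ a a U T e a    a e z d a a $    match a
   6  $ a a U T e      e z d a a $      match e
   7  $ a a U T        z d a a $        expand T -> z U d
   8  $ a a U d U z    z d a a $        match z
   9  $ a a U d U      d a a $          expand U -> λ
  10  $ a a U d        d a a $          match d
Stack after step 10: $ a a U (top = U).

U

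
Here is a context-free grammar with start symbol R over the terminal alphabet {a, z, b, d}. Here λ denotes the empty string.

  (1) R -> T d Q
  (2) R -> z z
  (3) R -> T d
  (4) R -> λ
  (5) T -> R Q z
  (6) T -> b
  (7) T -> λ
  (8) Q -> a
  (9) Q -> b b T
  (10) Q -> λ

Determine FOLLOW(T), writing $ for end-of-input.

FIRST(Q) = {λ, a, b}
FIRST(R) = {λ, a, b, d, z}  (via T d Q, T d)
FIRST(T) = {λ, a, b, d, z}  (via R Q z)
FOLLOW(R) includes $ since R is the start symbol.
FOLLOW(R): in T->R Q z, R is followed by Q z with FIRST {a, b, z}. Thus FOLLOW(R) = {$, a, b, z}.
FOLLOW(Q): in R->T d Q, the suffix after Q is empty, so FOLLOW(Q) ⊇ FOLLOW(R) = {$, a, b, z}; in T->R Q z, Q is followed by z with FIRST {z}. Thus FOLLOW(Q) = {$, a, b, z}.
FOLLOW(T): in R->T d Q, T is followed by d Q with FIRST {d}; in R->T d, T is followed by d with FIRST {d}; in Q->b b T, the suffix after T is empty, so FOLLOW(T) ⊇ FOLLOW(Q) = {$, a, b, z}. Thus FOLLOW(T) = {$, a, b, d, z}.

{$, a, b, d, z}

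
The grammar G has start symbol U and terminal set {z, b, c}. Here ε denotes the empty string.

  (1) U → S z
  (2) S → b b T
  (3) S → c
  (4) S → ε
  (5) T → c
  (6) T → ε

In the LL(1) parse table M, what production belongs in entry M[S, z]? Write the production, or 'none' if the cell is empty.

FIRST(S): from S→b b T we get {b}; from S→c we get {c}; from S→ε we get {ε}. So FIRST(S) = {ε, b, c}.
FIRST(T): from T→c we get {c}; from T→ε we get {ε}. So FIRST(T) = {ε, c}.
FIRST(U): from U→S z we get {b, c, z}. So FIRST(U) = {b, c, z}.
FOLLOW(U) includes $ since U is the start symbol.
FOLLOW(S): in U→S z, S is followed by z with FIRST {z}. Thus FOLLOW(S) = {z}.
For S → b b T: FIRST(b b T) = {b}, so it goes in M[S, t] for t ∈ {b}.
For S → c: FIRST(c) = {c}, so it goes in M[S, t] for t ∈ {c}.
For S → ε: FIRST(ε) = {ε}, so it goes in M[S, t] for t ∈ {}; since ε ∈ FIRST, also for every t ∈ FOLLOW(S) = {z}.

S → ε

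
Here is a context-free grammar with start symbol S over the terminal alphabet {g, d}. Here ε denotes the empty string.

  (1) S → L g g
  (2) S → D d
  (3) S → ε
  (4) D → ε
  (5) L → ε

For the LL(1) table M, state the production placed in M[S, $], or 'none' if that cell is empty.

FIRST(D) = {ε}
FIRST(L) = {ε}
FIRST(S) = {ε, d, g}  (via L g g, D d)
FOLLOW(S) includes $ since S is the start symbol.
FOLLOW(S): S appears on no right-hand side. Thus FOLLOW(S) = {$}.
For S → L g g: FIRST(L g g) = {g}, so it goes in M[S, t] for t ∈ {g}.
For S → D d: FIRST(D d) = {d}, so it goes in M[S, t] for t ∈ {d}.
For S → ε: FIRST(ε) = {ε}, so it goes in M[S, t] for t ∈ {}; since ε ∈ FIRST, also for every t ∈ FOLLOW(S) = {$}.

S → ε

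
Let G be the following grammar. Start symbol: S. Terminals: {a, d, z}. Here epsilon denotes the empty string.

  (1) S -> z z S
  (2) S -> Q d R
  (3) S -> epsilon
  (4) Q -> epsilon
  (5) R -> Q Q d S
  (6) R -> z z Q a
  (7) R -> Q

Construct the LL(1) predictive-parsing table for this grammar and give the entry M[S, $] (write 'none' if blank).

FIRST(Q): from Q->epsilon we get {epsilon}. So FIRST(Q) = {epsilon}.
FIRST(S): from S->z z S we get {z}; from S->Q d R we get {d}; from S->epsilon we get {epsilon}. So FIRST(S) = {epsilon, d, z}.
FIRST(R): from R->Q Q d S we get {d}; from R->z z Q a we get {z}; from R->Q we get {epsilon}. So FIRST(R) = {epsilon, d, z}.
FOLLOW(S) includes $ since S is the start symbol.
FOLLOW(S): in S->z z S, the suffix after S is empty (adds nothing new); in R->Q Q d S, the suffix after S is empty, so FOLLOW(S) ⊇ FOLLOW(R) = {$}. Thus FOLLOW(S) = {$}.
FOLLOW(R): in S->Q d R, the suffix after R is empty, so FOLLOW(R) ⊇ FOLLOW(S) = {$}. Thus FOLLOW(R) = {$}.
For S -> z z S: FIRST(z z S) = {z}, so it goes in M[S, t] for t ∈ {z}.
For S -> Q d R: FIRST(Q d R) = {d}, so it goes in M[S, t] for t ∈ {d}.
For S -> epsilon: FIRST(epsilon) = {epsilon}, so it goes in M[S, t] for t ∈ {}; since epsilon ∈ FIRST, also for every t ∈ FOLLOW(S) = {$}.

S -> epsilon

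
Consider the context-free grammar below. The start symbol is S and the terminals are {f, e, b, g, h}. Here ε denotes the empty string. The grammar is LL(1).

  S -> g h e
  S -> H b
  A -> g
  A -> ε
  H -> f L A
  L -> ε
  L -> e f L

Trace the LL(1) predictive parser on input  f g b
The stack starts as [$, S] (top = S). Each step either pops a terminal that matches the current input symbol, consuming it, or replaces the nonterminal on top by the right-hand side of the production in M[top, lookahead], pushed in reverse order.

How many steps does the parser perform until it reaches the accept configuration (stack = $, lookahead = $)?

7

     Stack      Input    Action
  1  $ S        f g b $  expand S -> H b
  2  $ b H      f g b $  expand H -> f L A
  3  $ b A L f  f g b $  match f
  4  $ b A L    g b $    expand L -> ε
  5  $ b A      g b $    expand A -> g
  6  $ b g      g b $    match g
  7  $ b        b $      match b
Accept reached after 7 steps.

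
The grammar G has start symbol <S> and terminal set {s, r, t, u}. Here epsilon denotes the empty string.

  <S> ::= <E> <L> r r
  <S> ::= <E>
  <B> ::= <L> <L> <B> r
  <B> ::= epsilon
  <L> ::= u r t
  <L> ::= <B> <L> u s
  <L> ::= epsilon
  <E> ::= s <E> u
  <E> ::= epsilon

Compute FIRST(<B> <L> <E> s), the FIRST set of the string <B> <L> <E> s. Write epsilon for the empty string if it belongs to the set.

FIRST(<E>): from <E>::=s <E> u we get {s}; from <E>::=epsilon we get {epsilon}. So FIRST(<E>) = {epsilon, s}.
FIRST(<S>): from <S>::=<E> <L> r r we get {r, s, u}; from <S>::=<E> we get {epsilon, s}. So FIRST(<S>) = {epsilon, r, s, u}.
FIRST(<B>): from <B>::=<L> <L> <B> r we get {r, u}; from <B>::=epsilon we get {epsilon}. So FIRST(<B>) = {epsilon, r, u}.
FIRST(<L>): from <L>::=u r t we get {u}; from <L>::=<B> <L> u s we get {r, u}; from <L>::=epsilon we get {epsilon}. So FIRST(<L>) = {epsilon, r, u}.
FIRST(<B> <L> <E> s): take FIRST of each symbol in turn, carrying on past any symbol whose FIRST contains epsilon; result {r, s, u}.

{r, s, u}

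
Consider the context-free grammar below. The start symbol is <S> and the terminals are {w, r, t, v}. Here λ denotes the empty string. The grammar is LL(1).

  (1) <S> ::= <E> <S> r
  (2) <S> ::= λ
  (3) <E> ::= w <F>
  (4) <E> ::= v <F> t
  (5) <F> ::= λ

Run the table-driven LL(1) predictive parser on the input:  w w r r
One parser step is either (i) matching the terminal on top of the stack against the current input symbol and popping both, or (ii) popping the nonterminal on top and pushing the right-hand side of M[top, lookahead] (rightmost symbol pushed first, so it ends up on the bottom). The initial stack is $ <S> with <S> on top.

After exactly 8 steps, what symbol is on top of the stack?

     Stack            Input      Action
  1  $ <S>            w w r r $  expand <S> ::= <E> <S> r
  2  $ r <S> <E>      w w r r $  expand <E> ::= w <F>
  3  $ r <S> <F> w    w w r r $  match w
  4  $ r <S> <F>      w r r $    expand <F> ::= λ
  5  $ r <S>          w r r $    expand <S> ::= <E> <S> r
  6  $ r r <S> <E>    w r r $    expand <E> ::= w <F>
  7  $ r r <S> <F> w  w r r $    match w
  8  $ r r <S> <F>    r r $      expand <F> ::= λ
Stack after step 8: $ r r <S> (top = <S>).

<S>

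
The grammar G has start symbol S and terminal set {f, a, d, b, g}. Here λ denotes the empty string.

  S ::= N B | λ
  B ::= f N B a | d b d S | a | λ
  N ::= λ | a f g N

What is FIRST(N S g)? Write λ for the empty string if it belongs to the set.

{a, d, f, g}

FIRST(B) = {λ, a, d, f}
FIRST(N) = {λ, a}
FIRST(S) = {λ, a, d, f}  (via N B)
FIRST(N S g): take FIRST of each symbol in turn, carrying on past any symbol whose FIRST contains λ; result {a, d, f, g}.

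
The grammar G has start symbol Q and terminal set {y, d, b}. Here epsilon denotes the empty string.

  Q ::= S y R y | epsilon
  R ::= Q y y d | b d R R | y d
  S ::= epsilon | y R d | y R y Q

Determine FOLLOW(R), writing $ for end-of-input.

{b, d, y}

FIRST(S) = {epsilon, y}
FIRST(Q) = {epsilon, y}  (via S y R y)
FIRST(R) = {b, y}  (via Q y y d)
FOLLOW(Q) includes $ since Q is the start symbol.
FOLLOW(R): in Q::=S y R y, R is followed by y with FIRST {y}; in R::=b d R R (occurrence 1), R is followed by R with FIRST {b, y}; in R::=b d R R (occurrence 2), the suffix after R is empty (adds nothing new); in S::=y R d, R is followed by d with FIRST {d}; in S::=y R y Q, R is followed by y Q with FIRST {y}. Thus FOLLOW(R) = {b, d, y}.
FOLLOW(S): in Q::=S y R y, S is followed by y R y with FIRST {y}. Thus FOLLOW(S) = {y}.
FOLLOW(Q): in R::=Q y y d, Q is followed by y y d with FIRST {y}; in S::=y R y Q, the suffix after Q is empty, so FOLLOW(Q) ⊇ FOLLOW(S) = {y}. Thus FOLLOW(Q) = {$, y}.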